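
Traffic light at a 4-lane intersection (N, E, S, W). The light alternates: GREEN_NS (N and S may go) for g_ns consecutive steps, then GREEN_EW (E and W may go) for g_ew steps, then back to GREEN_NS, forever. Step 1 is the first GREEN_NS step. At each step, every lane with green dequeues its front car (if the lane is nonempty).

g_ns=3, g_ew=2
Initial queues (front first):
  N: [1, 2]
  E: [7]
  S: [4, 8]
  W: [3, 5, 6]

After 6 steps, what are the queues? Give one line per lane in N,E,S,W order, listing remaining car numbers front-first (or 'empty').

Step 1 [NS]: N:car1-GO,E:wait,S:car4-GO,W:wait | queues: N=1 E=1 S=1 W=3
Step 2 [NS]: N:car2-GO,E:wait,S:car8-GO,W:wait | queues: N=0 E=1 S=0 W=3
Step 3 [NS]: N:empty,E:wait,S:empty,W:wait | queues: N=0 E=1 S=0 W=3
Step 4 [EW]: N:wait,E:car7-GO,S:wait,W:car3-GO | queues: N=0 E=0 S=0 W=2
Step 5 [EW]: N:wait,E:empty,S:wait,W:car5-GO | queues: N=0 E=0 S=0 W=1
Step 6 [NS]: N:empty,E:wait,S:empty,W:wait | queues: N=0 E=0 S=0 W=1

N: empty
E: empty
S: empty
W: 6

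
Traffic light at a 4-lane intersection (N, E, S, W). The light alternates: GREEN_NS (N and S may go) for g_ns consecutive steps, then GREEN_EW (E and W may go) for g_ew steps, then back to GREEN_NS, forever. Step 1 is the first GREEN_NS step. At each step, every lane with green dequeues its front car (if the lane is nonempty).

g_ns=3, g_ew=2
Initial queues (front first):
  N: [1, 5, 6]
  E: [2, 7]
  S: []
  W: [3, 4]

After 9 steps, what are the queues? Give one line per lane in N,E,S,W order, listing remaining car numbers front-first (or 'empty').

Step 1 [NS]: N:car1-GO,E:wait,S:empty,W:wait | queues: N=2 E=2 S=0 W=2
Step 2 [NS]: N:car5-GO,E:wait,S:empty,W:wait | queues: N=1 E=2 S=0 W=2
Step 3 [NS]: N:car6-GO,E:wait,S:empty,W:wait | queues: N=0 E=2 S=0 W=2
Step 4 [EW]: N:wait,E:car2-GO,S:wait,W:car3-GO | queues: N=0 E=1 S=0 W=1
Step 5 [EW]: N:wait,E:car7-GO,S:wait,W:car4-GO | queues: N=0 E=0 S=0 W=0

N: empty
E: empty
S: empty
W: empty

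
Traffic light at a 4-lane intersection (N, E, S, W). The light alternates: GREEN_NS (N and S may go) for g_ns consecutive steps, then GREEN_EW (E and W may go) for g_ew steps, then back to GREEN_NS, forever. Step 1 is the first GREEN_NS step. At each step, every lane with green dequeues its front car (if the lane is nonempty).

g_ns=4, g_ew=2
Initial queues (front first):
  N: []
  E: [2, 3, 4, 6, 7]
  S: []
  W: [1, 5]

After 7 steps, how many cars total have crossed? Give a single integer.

Step 1 [NS]: N:empty,E:wait,S:empty,W:wait | queues: N=0 E=5 S=0 W=2
Step 2 [NS]: N:empty,E:wait,S:empty,W:wait | queues: N=0 E=5 S=0 W=2
Step 3 [NS]: N:empty,E:wait,S:empty,W:wait | queues: N=0 E=5 S=0 W=2
Step 4 [NS]: N:empty,E:wait,S:empty,W:wait | queues: N=0 E=5 S=0 W=2
Step 5 [EW]: N:wait,E:car2-GO,S:wait,W:car1-GO | queues: N=0 E=4 S=0 W=1
Step 6 [EW]: N:wait,E:car3-GO,S:wait,W:car5-GO | queues: N=0 E=3 S=0 W=0
Step 7 [NS]: N:empty,E:wait,S:empty,W:wait | queues: N=0 E=3 S=0 W=0
Cars crossed by step 7: 4

Answer: 4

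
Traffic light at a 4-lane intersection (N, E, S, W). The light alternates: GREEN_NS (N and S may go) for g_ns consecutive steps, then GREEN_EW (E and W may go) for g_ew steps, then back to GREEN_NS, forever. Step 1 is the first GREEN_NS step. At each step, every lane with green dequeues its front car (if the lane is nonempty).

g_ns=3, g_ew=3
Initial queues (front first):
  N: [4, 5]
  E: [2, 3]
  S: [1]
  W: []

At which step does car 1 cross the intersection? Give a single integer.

Step 1 [NS]: N:car4-GO,E:wait,S:car1-GO,W:wait | queues: N=1 E=2 S=0 W=0
Step 2 [NS]: N:car5-GO,E:wait,S:empty,W:wait | queues: N=0 E=2 S=0 W=0
Step 3 [NS]: N:empty,E:wait,S:empty,W:wait | queues: N=0 E=2 S=0 W=0
Step 4 [EW]: N:wait,E:car2-GO,S:wait,W:empty | queues: N=0 E=1 S=0 W=0
Step 5 [EW]: N:wait,E:car3-GO,S:wait,W:empty | queues: N=0 E=0 S=0 W=0
Car 1 crosses at step 1

1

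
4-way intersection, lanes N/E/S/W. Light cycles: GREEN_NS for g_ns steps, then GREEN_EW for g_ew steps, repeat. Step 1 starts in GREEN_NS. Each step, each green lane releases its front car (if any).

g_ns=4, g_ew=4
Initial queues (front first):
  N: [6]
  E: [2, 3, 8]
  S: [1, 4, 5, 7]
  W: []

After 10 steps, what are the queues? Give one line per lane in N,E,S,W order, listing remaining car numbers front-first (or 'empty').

Step 1 [NS]: N:car6-GO,E:wait,S:car1-GO,W:wait | queues: N=0 E=3 S=3 W=0
Step 2 [NS]: N:empty,E:wait,S:car4-GO,W:wait | queues: N=0 E=3 S=2 W=0
Step 3 [NS]: N:empty,E:wait,S:car5-GO,W:wait | queues: N=0 E=3 S=1 W=0
Step 4 [NS]: N:empty,E:wait,S:car7-GO,W:wait | queues: N=0 E=3 S=0 W=0
Step 5 [EW]: N:wait,E:car2-GO,S:wait,W:empty | queues: N=0 E=2 S=0 W=0
Step 6 [EW]: N:wait,E:car3-GO,S:wait,W:empty | queues: N=0 E=1 S=0 W=0
Step 7 [EW]: N:wait,E:car8-GO,S:wait,W:empty | queues: N=0 E=0 S=0 W=0

N: empty
E: empty
S: empty
W: empty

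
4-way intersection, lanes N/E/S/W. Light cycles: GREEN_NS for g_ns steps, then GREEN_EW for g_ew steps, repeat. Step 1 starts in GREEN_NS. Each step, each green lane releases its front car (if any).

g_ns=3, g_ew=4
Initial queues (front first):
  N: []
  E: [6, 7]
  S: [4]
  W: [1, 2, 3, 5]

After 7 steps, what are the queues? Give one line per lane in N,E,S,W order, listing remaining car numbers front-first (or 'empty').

Step 1 [NS]: N:empty,E:wait,S:car4-GO,W:wait | queues: N=0 E=2 S=0 W=4
Step 2 [NS]: N:empty,E:wait,S:empty,W:wait | queues: N=0 E=2 S=0 W=4
Step 3 [NS]: N:empty,E:wait,S:empty,W:wait | queues: N=0 E=2 S=0 W=4
Step 4 [EW]: N:wait,E:car6-GO,S:wait,W:car1-GO | queues: N=0 E=1 S=0 W=3
Step 5 [EW]: N:wait,E:car7-GO,S:wait,W:car2-GO | queues: N=0 E=0 S=0 W=2
Step 6 [EW]: N:wait,E:empty,S:wait,W:car3-GO | queues: N=0 E=0 S=0 W=1
Step 7 [EW]: N:wait,E:empty,S:wait,W:car5-GO | queues: N=0 E=0 S=0 W=0

N: empty
E: empty
S: empty
W: empty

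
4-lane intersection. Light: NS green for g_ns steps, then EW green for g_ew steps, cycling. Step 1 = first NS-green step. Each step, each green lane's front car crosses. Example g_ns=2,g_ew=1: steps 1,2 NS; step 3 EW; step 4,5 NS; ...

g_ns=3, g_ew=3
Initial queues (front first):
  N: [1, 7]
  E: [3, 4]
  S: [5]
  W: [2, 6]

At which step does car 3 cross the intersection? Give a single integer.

Step 1 [NS]: N:car1-GO,E:wait,S:car5-GO,W:wait | queues: N=1 E=2 S=0 W=2
Step 2 [NS]: N:car7-GO,E:wait,S:empty,W:wait | queues: N=0 E=2 S=0 W=2
Step 3 [NS]: N:empty,E:wait,S:empty,W:wait | queues: N=0 E=2 S=0 W=2
Step 4 [EW]: N:wait,E:car3-GO,S:wait,W:car2-GO | queues: N=0 E=1 S=0 W=1
Step 5 [EW]: N:wait,E:car4-GO,S:wait,W:car6-GO | queues: N=0 E=0 S=0 W=0
Car 3 crosses at step 4

4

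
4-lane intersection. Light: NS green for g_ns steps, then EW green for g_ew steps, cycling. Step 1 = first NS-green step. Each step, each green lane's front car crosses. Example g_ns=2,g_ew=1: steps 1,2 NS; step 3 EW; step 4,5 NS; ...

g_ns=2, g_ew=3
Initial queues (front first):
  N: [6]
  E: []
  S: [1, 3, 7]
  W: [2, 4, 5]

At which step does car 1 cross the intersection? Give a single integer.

Step 1 [NS]: N:car6-GO,E:wait,S:car1-GO,W:wait | queues: N=0 E=0 S=2 W=3
Step 2 [NS]: N:empty,E:wait,S:car3-GO,W:wait | queues: N=0 E=0 S=1 W=3
Step 3 [EW]: N:wait,E:empty,S:wait,W:car2-GO | queues: N=0 E=0 S=1 W=2
Step 4 [EW]: N:wait,E:empty,S:wait,W:car4-GO | queues: N=0 E=0 S=1 W=1
Step 5 [EW]: N:wait,E:empty,S:wait,W:car5-GO | queues: N=0 E=0 S=1 W=0
Step 6 [NS]: N:empty,E:wait,S:car7-GO,W:wait | queues: N=0 E=0 S=0 W=0
Car 1 crosses at step 1

1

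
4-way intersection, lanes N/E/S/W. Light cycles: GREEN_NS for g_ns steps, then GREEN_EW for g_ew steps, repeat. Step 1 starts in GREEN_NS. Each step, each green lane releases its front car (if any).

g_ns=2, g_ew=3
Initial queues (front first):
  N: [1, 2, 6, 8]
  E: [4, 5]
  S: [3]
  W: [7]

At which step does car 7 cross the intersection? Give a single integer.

Step 1 [NS]: N:car1-GO,E:wait,S:car3-GO,W:wait | queues: N=3 E=2 S=0 W=1
Step 2 [NS]: N:car2-GO,E:wait,S:empty,W:wait | queues: N=2 E=2 S=0 W=1
Step 3 [EW]: N:wait,E:car4-GO,S:wait,W:car7-GO | queues: N=2 E=1 S=0 W=0
Step 4 [EW]: N:wait,E:car5-GO,S:wait,W:empty | queues: N=2 E=0 S=0 W=0
Step 5 [EW]: N:wait,E:empty,S:wait,W:empty | queues: N=2 E=0 S=0 W=0
Step 6 [NS]: N:car6-GO,E:wait,S:empty,W:wait | queues: N=1 E=0 S=0 W=0
Step 7 [NS]: N:car8-GO,E:wait,S:empty,W:wait | queues: N=0 E=0 S=0 W=0
Car 7 crosses at step 3

3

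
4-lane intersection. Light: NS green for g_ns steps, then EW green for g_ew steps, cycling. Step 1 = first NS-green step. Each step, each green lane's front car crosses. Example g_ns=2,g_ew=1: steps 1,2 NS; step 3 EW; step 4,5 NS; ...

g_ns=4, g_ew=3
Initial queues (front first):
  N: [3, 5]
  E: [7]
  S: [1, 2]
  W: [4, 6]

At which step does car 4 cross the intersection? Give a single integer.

Step 1 [NS]: N:car3-GO,E:wait,S:car1-GO,W:wait | queues: N=1 E=1 S=1 W=2
Step 2 [NS]: N:car5-GO,E:wait,S:car2-GO,W:wait | queues: N=0 E=1 S=0 W=2
Step 3 [NS]: N:empty,E:wait,S:empty,W:wait | queues: N=0 E=1 S=0 W=2
Step 4 [NS]: N:empty,E:wait,S:empty,W:wait | queues: N=0 E=1 S=0 W=2
Step 5 [EW]: N:wait,E:car7-GO,S:wait,W:car4-GO | queues: N=0 E=0 S=0 W=1
Step 6 [EW]: N:wait,E:empty,S:wait,W:car6-GO | queues: N=0 E=0 S=0 W=0
Car 4 crosses at step 5

5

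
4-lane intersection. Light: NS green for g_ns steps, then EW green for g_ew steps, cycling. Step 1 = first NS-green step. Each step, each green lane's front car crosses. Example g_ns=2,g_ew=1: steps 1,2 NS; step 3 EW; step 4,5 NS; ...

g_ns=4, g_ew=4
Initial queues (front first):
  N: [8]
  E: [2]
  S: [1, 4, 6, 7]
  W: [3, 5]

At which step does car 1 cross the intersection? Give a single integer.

Step 1 [NS]: N:car8-GO,E:wait,S:car1-GO,W:wait | queues: N=0 E=1 S=3 W=2
Step 2 [NS]: N:empty,E:wait,S:car4-GO,W:wait | queues: N=0 E=1 S=2 W=2
Step 3 [NS]: N:empty,E:wait,S:car6-GO,W:wait | queues: N=0 E=1 S=1 W=2
Step 4 [NS]: N:empty,E:wait,S:car7-GO,W:wait | queues: N=0 E=1 S=0 W=2
Step 5 [EW]: N:wait,E:car2-GO,S:wait,W:car3-GO | queues: N=0 E=0 S=0 W=1
Step 6 [EW]: N:wait,E:empty,S:wait,W:car5-GO | queues: N=0 E=0 S=0 W=0
Car 1 crosses at step 1

1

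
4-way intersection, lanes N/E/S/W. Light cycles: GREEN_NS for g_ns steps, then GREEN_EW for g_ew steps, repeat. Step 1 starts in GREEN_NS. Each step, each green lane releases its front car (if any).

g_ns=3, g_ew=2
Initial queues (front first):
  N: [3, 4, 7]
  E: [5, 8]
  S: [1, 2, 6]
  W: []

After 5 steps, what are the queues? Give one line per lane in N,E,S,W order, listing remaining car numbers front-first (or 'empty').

Step 1 [NS]: N:car3-GO,E:wait,S:car1-GO,W:wait | queues: N=2 E=2 S=2 W=0
Step 2 [NS]: N:car4-GO,E:wait,S:car2-GO,W:wait | queues: N=1 E=2 S=1 W=0
Step 3 [NS]: N:car7-GO,E:wait,S:car6-GO,W:wait | queues: N=0 E=2 S=0 W=0
Step 4 [EW]: N:wait,E:car5-GO,S:wait,W:empty | queues: N=0 E=1 S=0 W=0
Step 5 [EW]: N:wait,E:car8-GO,S:wait,W:empty | queues: N=0 E=0 S=0 W=0

N: empty
E: empty
S: empty
W: empty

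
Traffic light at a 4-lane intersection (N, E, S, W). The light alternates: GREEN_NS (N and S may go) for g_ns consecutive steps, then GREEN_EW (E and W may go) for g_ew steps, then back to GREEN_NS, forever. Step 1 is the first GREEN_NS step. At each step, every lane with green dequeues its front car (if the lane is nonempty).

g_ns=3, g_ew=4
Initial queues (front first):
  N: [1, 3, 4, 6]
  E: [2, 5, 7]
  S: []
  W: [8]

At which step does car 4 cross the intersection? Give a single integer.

Step 1 [NS]: N:car1-GO,E:wait,S:empty,W:wait | queues: N=3 E=3 S=0 W=1
Step 2 [NS]: N:car3-GO,E:wait,S:empty,W:wait | queues: N=2 E=3 S=0 W=1
Step 3 [NS]: N:car4-GO,E:wait,S:empty,W:wait | queues: N=1 E=3 S=0 W=1
Step 4 [EW]: N:wait,E:car2-GO,S:wait,W:car8-GO | queues: N=1 E=2 S=0 W=0
Step 5 [EW]: N:wait,E:car5-GO,S:wait,W:empty | queues: N=1 E=1 S=0 W=0
Step 6 [EW]: N:wait,E:car7-GO,S:wait,W:empty | queues: N=1 E=0 S=0 W=0
Step 7 [EW]: N:wait,E:empty,S:wait,W:empty | queues: N=1 E=0 S=0 W=0
Step 8 [NS]: N:car6-GO,E:wait,S:empty,W:wait | queues: N=0 E=0 S=0 W=0
Car 4 crosses at step 3

3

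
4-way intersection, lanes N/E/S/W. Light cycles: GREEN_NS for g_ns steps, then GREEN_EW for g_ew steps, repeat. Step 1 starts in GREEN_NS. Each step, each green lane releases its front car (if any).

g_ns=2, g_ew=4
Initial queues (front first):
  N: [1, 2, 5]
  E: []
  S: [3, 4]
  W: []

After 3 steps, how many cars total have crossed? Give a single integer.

Answer: 4

Derivation:
Step 1 [NS]: N:car1-GO,E:wait,S:car3-GO,W:wait | queues: N=2 E=0 S=1 W=0
Step 2 [NS]: N:car2-GO,E:wait,S:car4-GO,W:wait | queues: N=1 E=0 S=0 W=0
Step 3 [EW]: N:wait,E:empty,S:wait,W:empty | queues: N=1 E=0 S=0 W=0
Cars crossed by step 3: 4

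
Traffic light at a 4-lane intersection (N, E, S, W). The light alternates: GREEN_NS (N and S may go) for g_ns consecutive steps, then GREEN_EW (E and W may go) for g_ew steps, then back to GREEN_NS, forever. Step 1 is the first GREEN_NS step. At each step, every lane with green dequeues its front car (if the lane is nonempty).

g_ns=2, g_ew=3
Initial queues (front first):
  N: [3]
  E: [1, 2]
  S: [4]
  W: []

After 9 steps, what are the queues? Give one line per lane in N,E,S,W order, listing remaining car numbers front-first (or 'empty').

Step 1 [NS]: N:car3-GO,E:wait,S:car4-GO,W:wait | queues: N=0 E=2 S=0 W=0
Step 2 [NS]: N:empty,E:wait,S:empty,W:wait | queues: N=0 E=2 S=0 W=0
Step 3 [EW]: N:wait,E:car1-GO,S:wait,W:empty | queues: N=0 E=1 S=0 W=0
Step 4 [EW]: N:wait,E:car2-GO,S:wait,W:empty | queues: N=0 E=0 S=0 W=0

N: empty
E: empty
S: empty
W: empty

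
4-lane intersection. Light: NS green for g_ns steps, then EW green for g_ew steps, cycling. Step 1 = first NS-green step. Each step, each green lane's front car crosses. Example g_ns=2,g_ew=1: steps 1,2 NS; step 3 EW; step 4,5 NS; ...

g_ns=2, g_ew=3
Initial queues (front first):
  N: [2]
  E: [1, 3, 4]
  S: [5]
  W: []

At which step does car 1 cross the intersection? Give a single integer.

Step 1 [NS]: N:car2-GO,E:wait,S:car5-GO,W:wait | queues: N=0 E=3 S=0 W=0
Step 2 [NS]: N:empty,E:wait,S:empty,W:wait | queues: N=0 E=3 S=0 W=0
Step 3 [EW]: N:wait,E:car1-GO,S:wait,W:empty | queues: N=0 E=2 S=0 W=0
Step 4 [EW]: N:wait,E:car3-GO,S:wait,W:empty | queues: N=0 E=1 S=0 W=0
Step 5 [EW]: N:wait,E:car4-GO,S:wait,W:empty | queues: N=0 E=0 S=0 W=0
Car 1 crosses at step 3

3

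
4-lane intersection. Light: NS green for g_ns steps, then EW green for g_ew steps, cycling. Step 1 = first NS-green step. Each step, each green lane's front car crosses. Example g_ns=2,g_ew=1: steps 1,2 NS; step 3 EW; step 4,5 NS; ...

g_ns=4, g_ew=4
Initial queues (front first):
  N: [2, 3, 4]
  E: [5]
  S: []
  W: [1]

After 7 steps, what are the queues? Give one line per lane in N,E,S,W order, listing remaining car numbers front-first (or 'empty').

Step 1 [NS]: N:car2-GO,E:wait,S:empty,W:wait | queues: N=2 E=1 S=0 W=1
Step 2 [NS]: N:car3-GO,E:wait,S:empty,W:wait | queues: N=1 E=1 S=0 W=1
Step 3 [NS]: N:car4-GO,E:wait,S:empty,W:wait | queues: N=0 E=1 S=0 W=1
Step 4 [NS]: N:empty,E:wait,S:empty,W:wait | queues: N=0 E=1 S=0 W=1
Step 5 [EW]: N:wait,E:car5-GO,S:wait,W:car1-GO | queues: N=0 E=0 S=0 W=0

N: empty
E: empty
S: empty
W: empty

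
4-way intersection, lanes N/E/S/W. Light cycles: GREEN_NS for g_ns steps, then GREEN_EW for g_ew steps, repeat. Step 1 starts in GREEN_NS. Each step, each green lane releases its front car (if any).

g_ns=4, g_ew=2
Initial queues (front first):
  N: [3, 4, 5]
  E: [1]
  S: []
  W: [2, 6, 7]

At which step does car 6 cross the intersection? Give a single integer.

Step 1 [NS]: N:car3-GO,E:wait,S:empty,W:wait | queues: N=2 E=1 S=0 W=3
Step 2 [NS]: N:car4-GO,E:wait,S:empty,W:wait | queues: N=1 E=1 S=0 W=3
Step 3 [NS]: N:car5-GO,E:wait,S:empty,W:wait | queues: N=0 E=1 S=0 W=3
Step 4 [NS]: N:empty,E:wait,S:empty,W:wait | queues: N=0 E=1 S=0 W=3
Step 5 [EW]: N:wait,E:car1-GO,S:wait,W:car2-GO | queues: N=0 E=0 S=0 W=2
Step 6 [EW]: N:wait,E:empty,S:wait,W:car6-GO | queues: N=0 E=0 S=0 W=1
Step 7 [NS]: N:empty,E:wait,S:empty,W:wait | queues: N=0 E=0 S=0 W=1
Step 8 [NS]: N:empty,E:wait,S:empty,W:wait | queues: N=0 E=0 S=0 W=1
Step 9 [NS]: N:empty,E:wait,S:empty,W:wait | queues: N=0 E=0 S=0 W=1
Step 10 [NS]: N:empty,E:wait,S:empty,W:wait | queues: N=0 E=0 S=0 W=1
Step 11 [EW]: N:wait,E:empty,S:wait,W:car7-GO | queues: N=0 E=0 S=0 W=0
Car 6 crosses at step 6

6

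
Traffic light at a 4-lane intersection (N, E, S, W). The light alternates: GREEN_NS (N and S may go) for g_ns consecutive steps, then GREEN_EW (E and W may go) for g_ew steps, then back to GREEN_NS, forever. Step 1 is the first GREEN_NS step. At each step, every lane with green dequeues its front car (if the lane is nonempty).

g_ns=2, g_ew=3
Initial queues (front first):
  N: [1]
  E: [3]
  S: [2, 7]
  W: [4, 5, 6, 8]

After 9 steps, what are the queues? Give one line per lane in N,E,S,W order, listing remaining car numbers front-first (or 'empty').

Step 1 [NS]: N:car1-GO,E:wait,S:car2-GO,W:wait | queues: N=0 E=1 S=1 W=4
Step 2 [NS]: N:empty,E:wait,S:car7-GO,W:wait | queues: N=0 E=1 S=0 W=4
Step 3 [EW]: N:wait,E:car3-GO,S:wait,W:car4-GO | queues: N=0 E=0 S=0 W=3
Step 4 [EW]: N:wait,E:empty,S:wait,W:car5-GO | queues: N=0 E=0 S=0 W=2
Step 5 [EW]: N:wait,E:empty,S:wait,W:car6-GO | queues: N=0 E=0 S=0 W=1
Step 6 [NS]: N:empty,E:wait,S:empty,W:wait | queues: N=0 E=0 S=0 W=1
Step 7 [NS]: N:empty,E:wait,S:empty,W:wait | queues: N=0 E=0 S=0 W=1
Step 8 [EW]: N:wait,E:empty,S:wait,W:car8-GO | queues: N=0 E=0 S=0 W=0

N: empty
E: empty
S: empty
W: empty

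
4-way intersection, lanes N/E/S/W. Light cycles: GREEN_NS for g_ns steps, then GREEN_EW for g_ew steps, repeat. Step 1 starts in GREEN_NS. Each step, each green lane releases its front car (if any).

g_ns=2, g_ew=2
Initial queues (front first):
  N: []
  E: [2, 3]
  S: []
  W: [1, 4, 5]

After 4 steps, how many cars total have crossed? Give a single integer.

Step 1 [NS]: N:empty,E:wait,S:empty,W:wait | queues: N=0 E=2 S=0 W=3
Step 2 [NS]: N:empty,E:wait,S:empty,W:wait | queues: N=0 E=2 S=0 W=3
Step 3 [EW]: N:wait,E:car2-GO,S:wait,W:car1-GO | queues: N=0 E=1 S=0 W=2
Step 4 [EW]: N:wait,E:car3-GO,S:wait,W:car4-GO | queues: N=0 E=0 S=0 W=1
Cars crossed by step 4: 4

Answer: 4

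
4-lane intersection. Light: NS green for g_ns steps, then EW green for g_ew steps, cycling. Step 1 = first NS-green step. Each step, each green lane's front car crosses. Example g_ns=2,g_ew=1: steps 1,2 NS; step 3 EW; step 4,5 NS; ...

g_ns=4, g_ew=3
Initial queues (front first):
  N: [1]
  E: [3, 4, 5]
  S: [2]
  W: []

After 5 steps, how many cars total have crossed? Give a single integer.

Answer: 3

Derivation:
Step 1 [NS]: N:car1-GO,E:wait,S:car2-GO,W:wait | queues: N=0 E=3 S=0 W=0
Step 2 [NS]: N:empty,E:wait,S:empty,W:wait | queues: N=0 E=3 S=0 W=0
Step 3 [NS]: N:empty,E:wait,S:empty,W:wait | queues: N=0 E=3 S=0 W=0
Step 4 [NS]: N:empty,E:wait,S:empty,W:wait | queues: N=0 E=3 S=0 W=0
Step 5 [EW]: N:wait,E:car3-GO,S:wait,W:empty | queues: N=0 E=2 S=0 W=0
Cars crossed by step 5: 3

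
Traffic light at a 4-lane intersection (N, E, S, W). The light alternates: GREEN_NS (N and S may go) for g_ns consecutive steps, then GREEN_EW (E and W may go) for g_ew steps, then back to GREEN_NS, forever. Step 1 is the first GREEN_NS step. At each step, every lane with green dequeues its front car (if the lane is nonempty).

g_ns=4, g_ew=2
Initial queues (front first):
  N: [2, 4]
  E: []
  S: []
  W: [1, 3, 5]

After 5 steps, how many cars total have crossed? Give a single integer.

Step 1 [NS]: N:car2-GO,E:wait,S:empty,W:wait | queues: N=1 E=0 S=0 W=3
Step 2 [NS]: N:car4-GO,E:wait,S:empty,W:wait | queues: N=0 E=0 S=0 W=3
Step 3 [NS]: N:empty,E:wait,S:empty,W:wait | queues: N=0 E=0 S=0 W=3
Step 4 [NS]: N:empty,E:wait,S:empty,W:wait | queues: N=0 E=0 S=0 W=3
Step 5 [EW]: N:wait,E:empty,S:wait,W:car1-GO | queues: N=0 E=0 S=0 W=2
Cars crossed by step 5: 3

Answer: 3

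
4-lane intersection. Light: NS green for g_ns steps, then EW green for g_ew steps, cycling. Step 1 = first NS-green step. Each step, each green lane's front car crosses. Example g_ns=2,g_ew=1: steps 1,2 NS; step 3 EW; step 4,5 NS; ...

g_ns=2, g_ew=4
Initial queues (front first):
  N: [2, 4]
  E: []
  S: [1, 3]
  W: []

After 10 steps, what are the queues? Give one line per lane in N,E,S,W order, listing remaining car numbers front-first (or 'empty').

Step 1 [NS]: N:car2-GO,E:wait,S:car1-GO,W:wait | queues: N=1 E=0 S=1 W=0
Step 2 [NS]: N:car4-GO,E:wait,S:car3-GO,W:wait | queues: N=0 E=0 S=0 W=0

N: empty
E: empty
S: empty
W: empty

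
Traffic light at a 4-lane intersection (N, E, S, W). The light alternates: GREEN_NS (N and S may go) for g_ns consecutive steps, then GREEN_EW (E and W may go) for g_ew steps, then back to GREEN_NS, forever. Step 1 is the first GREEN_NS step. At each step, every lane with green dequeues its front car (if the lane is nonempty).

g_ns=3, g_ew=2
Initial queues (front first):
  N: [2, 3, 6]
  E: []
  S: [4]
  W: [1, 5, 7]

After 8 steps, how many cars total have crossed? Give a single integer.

Step 1 [NS]: N:car2-GO,E:wait,S:car4-GO,W:wait | queues: N=2 E=0 S=0 W=3
Step 2 [NS]: N:car3-GO,E:wait,S:empty,W:wait | queues: N=1 E=0 S=0 W=3
Step 3 [NS]: N:car6-GO,E:wait,S:empty,W:wait | queues: N=0 E=0 S=0 W=3
Step 4 [EW]: N:wait,E:empty,S:wait,W:car1-GO | queues: N=0 E=0 S=0 W=2
Step 5 [EW]: N:wait,E:empty,S:wait,W:car5-GO | queues: N=0 E=0 S=0 W=1
Step 6 [NS]: N:empty,E:wait,S:empty,W:wait | queues: N=0 E=0 S=0 W=1
Step 7 [NS]: N:empty,E:wait,S:empty,W:wait | queues: N=0 E=0 S=0 W=1
Step 8 [NS]: N:empty,E:wait,S:empty,W:wait | queues: N=0 E=0 S=0 W=1
Cars crossed by step 8: 6

Answer: 6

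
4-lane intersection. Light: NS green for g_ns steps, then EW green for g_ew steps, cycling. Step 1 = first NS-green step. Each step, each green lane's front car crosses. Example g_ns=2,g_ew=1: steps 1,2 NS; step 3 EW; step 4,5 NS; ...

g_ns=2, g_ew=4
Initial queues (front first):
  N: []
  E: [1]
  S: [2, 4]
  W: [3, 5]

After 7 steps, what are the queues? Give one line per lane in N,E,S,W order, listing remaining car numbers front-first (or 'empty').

Step 1 [NS]: N:empty,E:wait,S:car2-GO,W:wait | queues: N=0 E=1 S=1 W=2
Step 2 [NS]: N:empty,E:wait,S:car4-GO,W:wait | queues: N=0 E=1 S=0 W=2
Step 3 [EW]: N:wait,E:car1-GO,S:wait,W:car3-GO | queues: N=0 E=0 S=0 W=1
Step 4 [EW]: N:wait,E:empty,S:wait,W:car5-GO | queues: N=0 E=0 S=0 W=0

N: empty
E: empty
S: empty
W: empty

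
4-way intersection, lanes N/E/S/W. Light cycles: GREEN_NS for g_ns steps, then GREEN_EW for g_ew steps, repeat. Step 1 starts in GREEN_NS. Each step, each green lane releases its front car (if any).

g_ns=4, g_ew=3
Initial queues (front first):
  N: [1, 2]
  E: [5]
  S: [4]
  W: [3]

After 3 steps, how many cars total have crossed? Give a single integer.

Answer: 3

Derivation:
Step 1 [NS]: N:car1-GO,E:wait,S:car4-GO,W:wait | queues: N=1 E=1 S=0 W=1
Step 2 [NS]: N:car2-GO,E:wait,S:empty,W:wait | queues: N=0 E=1 S=0 W=1
Step 3 [NS]: N:empty,E:wait,S:empty,W:wait | queues: N=0 E=1 S=0 W=1
Cars crossed by step 3: 3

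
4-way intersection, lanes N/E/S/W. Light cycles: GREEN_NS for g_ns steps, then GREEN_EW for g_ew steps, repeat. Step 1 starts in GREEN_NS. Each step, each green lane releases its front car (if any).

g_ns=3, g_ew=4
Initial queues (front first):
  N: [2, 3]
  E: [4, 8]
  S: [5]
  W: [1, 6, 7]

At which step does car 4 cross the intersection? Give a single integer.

Step 1 [NS]: N:car2-GO,E:wait,S:car5-GO,W:wait | queues: N=1 E=2 S=0 W=3
Step 2 [NS]: N:car3-GO,E:wait,S:empty,W:wait | queues: N=0 E=2 S=0 W=3
Step 3 [NS]: N:empty,E:wait,S:empty,W:wait | queues: N=0 E=2 S=0 W=3
Step 4 [EW]: N:wait,E:car4-GO,S:wait,W:car1-GO | queues: N=0 E=1 S=0 W=2
Step 5 [EW]: N:wait,E:car8-GO,S:wait,W:car6-GO | queues: N=0 E=0 S=0 W=1
Step 6 [EW]: N:wait,E:empty,S:wait,W:car7-GO | queues: N=0 E=0 S=0 W=0
Car 4 crosses at step 4

4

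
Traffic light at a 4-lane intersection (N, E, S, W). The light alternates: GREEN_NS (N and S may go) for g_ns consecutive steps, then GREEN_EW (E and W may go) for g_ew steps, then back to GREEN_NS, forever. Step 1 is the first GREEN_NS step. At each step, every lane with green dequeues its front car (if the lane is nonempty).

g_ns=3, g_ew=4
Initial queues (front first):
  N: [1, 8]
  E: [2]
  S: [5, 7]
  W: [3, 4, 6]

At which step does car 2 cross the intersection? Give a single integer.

Step 1 [NS]: N:car1-GO,E:wait,S:car5-GO,W:wait | queues: N=1 E=1 S=1 W=3
Step 2 [NS]: N:car8-GO,E:wait,S:car7-GO,W:wait | queues: N=0 E=1 S=0 W=3
Step 3 [NS]: N:empty,E:wait,S:empty,W:wait | queues: N=0 E=1 S=0 W=3
Step 4 [EW]: N:wait,E:car2-GO,S:wait,W:car3-GO | queues: N=0 E=0 S=0 W=2
Step 5 [EW]: N:wait,E:empty,S:wait,W:car4-GO | queues: N=0 E=0 S=0 W=1
Step 6 [EW]: N:wait,E:empty,S:wait,W:car6-GO | queues: N=0 E=0 S=0 W=0
Car 2 crosses at step 4

4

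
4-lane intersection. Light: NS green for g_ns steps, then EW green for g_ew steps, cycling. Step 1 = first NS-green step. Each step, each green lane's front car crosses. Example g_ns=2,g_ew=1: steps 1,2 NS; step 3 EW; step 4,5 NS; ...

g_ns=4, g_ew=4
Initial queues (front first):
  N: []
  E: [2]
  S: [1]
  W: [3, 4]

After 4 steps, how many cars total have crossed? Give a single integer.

Step 1 [NS]: N:empty,E:wait,S:car1-GO,W:wait | queues: N=0 E=1 S=0 W=2
Step 2 [NS]: N:empty,E:wait,S:empty,W:wait | queues: N=0 E=1 S=0 W=2
Step 3 [NS]: N:empty,E:wait,S:empty,W:wait | queues: N=0 E=1 S=0 W=2
Step 4 [NS]: N:empty,E:wait,S:empty,W:wait | queues: N=0 E=1 S=0 W=2
Cars crossed by step 4: 1

Answer: 1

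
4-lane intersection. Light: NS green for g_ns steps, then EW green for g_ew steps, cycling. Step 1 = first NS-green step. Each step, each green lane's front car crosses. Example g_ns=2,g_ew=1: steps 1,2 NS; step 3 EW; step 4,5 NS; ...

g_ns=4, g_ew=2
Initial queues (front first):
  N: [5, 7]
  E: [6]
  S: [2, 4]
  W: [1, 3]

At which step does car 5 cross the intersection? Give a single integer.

Step 1 [NS]: N:car5-GO,E:wait,S:car2-GO,W:wait | queues: N=1 E=1 S=1 W=2
Step 2 [NS]: N:car7-GO,E:wait,S:car4-GO,W:wait | queues: N=0 E=1 S=0 W=2
Step 3 [NS]: N:empty,E:wait,S:empty,W:wait | queues: N=0 E=1 S=0 W=2
Step 4 [NS]: N:empty,E:wait,S:empty,W:wait | queues: N=0 E=1 S=0 W=2
Step 5 [EW]: N:wait,E:car6-GO,S:wait,W:car1-GO | queues: N=0 E=0 S=0 W=1
Step 6 [EW]: N:wait,E:empty,S:wait,W:car3-GO | queues: N=0 E=0 S=0 W=0
Car 5 crosses at step 1

1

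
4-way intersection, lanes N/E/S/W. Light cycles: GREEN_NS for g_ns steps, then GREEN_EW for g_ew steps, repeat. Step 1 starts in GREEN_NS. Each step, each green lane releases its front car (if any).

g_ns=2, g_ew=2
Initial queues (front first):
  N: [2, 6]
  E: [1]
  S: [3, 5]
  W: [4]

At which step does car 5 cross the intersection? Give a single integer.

Step 1 [NS]: N:car2-GO,E:wait,S:car3-GO,W:wait | queues: N=1 E=1 S=1 W=1
Step 2 [NS]: N:car6-GO,E:wait,S:car5-GO,W:wait | queues: N=0 E=1 S=0 W=1
Step 3 [EW]: N:wait,E:car1-GO,S:wait,W:car4-GO | queues: N=0 E=0 S=0 W=0
Car 5 crosses at step 2

2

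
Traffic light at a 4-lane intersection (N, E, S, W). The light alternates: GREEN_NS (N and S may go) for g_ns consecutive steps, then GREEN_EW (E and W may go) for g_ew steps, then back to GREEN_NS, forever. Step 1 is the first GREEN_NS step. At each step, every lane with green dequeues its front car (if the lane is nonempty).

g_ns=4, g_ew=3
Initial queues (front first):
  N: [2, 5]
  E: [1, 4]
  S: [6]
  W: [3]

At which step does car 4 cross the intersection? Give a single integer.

Step 1 [NS]: N:car2-GO,E:wait,S:car6-GO,W:wait | queues: N=1 E=2 S=0 W=1
Step 2 [NS]: N:car5-GO,E:wait,S:empty,W:wait | queues: N=0 E=2 S=0 W=1
Step 3 [NS]: N:empty,E:wait,S:empty,W:wait | queues: N=0 E=2 S=0 W=1
Step 4 [NS]: N:empty,E:wait,S:empty,W:wait | queues: N=0 E=2 S=0 W=1
Step 5 [EW]: N:wait,E:car1-GO,S:wait,W:car3-GO | queues: N=0 E=1 S=0 W=0
Step 6 [EW]: N:wait,E:car4-GO,S:wait,W:empty | queues: N=0 E=0 S=0 W=0
Car 4 crosses at step 6

6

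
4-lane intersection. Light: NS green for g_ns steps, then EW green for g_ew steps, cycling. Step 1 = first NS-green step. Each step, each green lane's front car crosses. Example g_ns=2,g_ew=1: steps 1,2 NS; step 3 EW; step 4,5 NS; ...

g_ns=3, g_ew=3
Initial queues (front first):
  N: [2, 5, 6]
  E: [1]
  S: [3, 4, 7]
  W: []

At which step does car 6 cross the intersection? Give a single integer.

Step 1 [NS]: N:car2-GO,E:wait,S:car3-GO,W:wait | queues: N=2 E=1 S=2 W=0
Step 2 [NS]: N:car5-GO,E:wait,S:car4-GO,W:wait | queues: N=1 E=1 S=1 W=0
Step 3 [NS]: N:car6-GO,E:wait,S:car7-GO,W:wait | queues: N=0 E=1 S=0 W=0
Step 4 [EW]: N:wait,E:car1-GO,S:wait,W:empty | queues: N=0 E=0 S=0 W=0
Car 6 crosses at step 3

3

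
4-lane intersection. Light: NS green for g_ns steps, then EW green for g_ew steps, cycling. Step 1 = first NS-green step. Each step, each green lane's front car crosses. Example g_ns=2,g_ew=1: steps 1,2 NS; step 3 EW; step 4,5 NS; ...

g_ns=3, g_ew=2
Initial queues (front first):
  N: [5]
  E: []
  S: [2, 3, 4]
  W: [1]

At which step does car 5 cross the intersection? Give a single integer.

Step 1 [NS]: N:car5-GO,E:wait,S:car2-GO,W:wait | queues: N=0 E=0 S=2 W=1
Step 2 [NS]: N:empty,E:wait,S:car3-GO,W:wait | queues: N=0 E=0 S=1 W=1
Step 3 [NS]: N:empty,E:wait,S:car4-GO,W:wait | queues: N=0 E=0 S=0 W=1
Step 4 [EW]: N:wait,E:empty,S:wait,W:car1-GO | queues: N=0 E=0 S=0 W=0
Car 5 crosses at step 1

1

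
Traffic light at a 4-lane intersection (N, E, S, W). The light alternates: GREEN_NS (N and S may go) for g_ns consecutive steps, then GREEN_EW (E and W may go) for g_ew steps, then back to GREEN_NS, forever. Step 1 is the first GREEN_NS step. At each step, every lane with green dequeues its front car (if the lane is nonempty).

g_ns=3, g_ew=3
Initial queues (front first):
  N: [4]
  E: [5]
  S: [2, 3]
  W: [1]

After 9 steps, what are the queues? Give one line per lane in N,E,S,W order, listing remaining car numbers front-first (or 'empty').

Step 1 [NS]: N:car4-GO,E:wait,S:car2-GO,W:wait | queues: N=0 E=1 S=1 W=1
Step 2 [NS]: N:empty,E:wait,S:car3-GO,W:wait | queues: N=0 E=1 S=0 W=1
Step 3 [NS]: N:empty,E:wait,S:empty,W:wait | queues: N=0 E=1 S=0 W=1
Step 4 [EW]: N:wait,E:car5-GO,S:wait,W:car1-GO | queues: N=0 E=0 S=0 W=0

N: empty
E: empty
S: empty
W: empty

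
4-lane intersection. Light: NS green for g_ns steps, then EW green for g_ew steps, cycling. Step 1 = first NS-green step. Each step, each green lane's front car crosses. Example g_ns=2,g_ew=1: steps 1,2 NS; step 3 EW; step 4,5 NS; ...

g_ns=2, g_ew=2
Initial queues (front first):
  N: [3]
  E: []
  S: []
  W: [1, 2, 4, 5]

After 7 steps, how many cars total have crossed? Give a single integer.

Answer: 4

Derivation:
Step 1 [NS]: N:car3-GO,E:wait,S:empty,W:wait | queues: N=0 E=0 S=0 W=4
Step 2 [NS]: N:empty,E:wait,S:empty,W:wait | queues: N=0 E=0 S=0 W=4
Step 3 [EW]: N:wait,E:empty,S:wait,W:car1-GO | queues: N=0 E=0 S=0 W=3
Step 4 [EW]: N:wait,E:empty,S:wait,W:car2-GO | queues: N=0 E=0 S=0 W=2
Step 5 [NS]: N:empty,E:wait,S:empty,W:wait | queues: N=0 E=0 S=0 W=2
Step 6 [NS]: N:empty,E:wait,S:empty,W:wait | queues: N=0 E=0 S=0 W=2
Step 7 [EW]: N:wait,E:empty,S:wait,W:car4-GO | queues: N=0 E=0 S=0 W=1
Cars crossed by step 7: 4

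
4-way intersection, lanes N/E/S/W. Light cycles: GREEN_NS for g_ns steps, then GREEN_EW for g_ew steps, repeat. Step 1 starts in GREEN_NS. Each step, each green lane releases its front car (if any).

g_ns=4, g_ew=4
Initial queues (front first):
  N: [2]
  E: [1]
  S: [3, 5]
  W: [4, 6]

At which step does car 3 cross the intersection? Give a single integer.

Step 1 [NS]: N:car2-GO,E:wait,S:car3-GO,W:wait | queues: N=0 E=1 S=1 W=2
Step 2 [NS]: N:empty,E:wait,S:car5-GO,W:wait | queues: N=0 E=1 S=0 W=2
Step 3 [NS]: N:empty,E:wait,S:empty,W:wait | queues: N=0 E=1 S=0 W=2
Step 4 [NS]: N:empty,E:wait,S:empty,W:wait | queues: N=0 E=1 S=0 W=2
Step 5 [EW]: N:wait,E:car1-GO,S:wait,W:car4-GO | queues: N=0 E=0 S=0 W=1
Step 6 [EW]: N:wait,E:empty,S:wait,W:car6-GO | queues: N=0 E=0 S=0 W=0
Car 3 crosses at step 1

1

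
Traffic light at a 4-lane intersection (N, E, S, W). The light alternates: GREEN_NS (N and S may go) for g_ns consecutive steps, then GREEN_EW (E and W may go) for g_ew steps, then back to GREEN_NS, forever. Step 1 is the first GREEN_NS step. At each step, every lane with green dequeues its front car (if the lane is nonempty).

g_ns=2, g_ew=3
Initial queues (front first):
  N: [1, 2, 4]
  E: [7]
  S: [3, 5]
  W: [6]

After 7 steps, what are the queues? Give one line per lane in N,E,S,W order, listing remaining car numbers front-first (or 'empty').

Step 1 [NS]: N:car1-GO,E:wait,S:car3-GO,W:wait | queues: N=2 E=1 S=1 W=1
Step 2 [NS]: N:car2-GO,E:wait,S:car5-GO,W:wait | queues: N=1 E=1 S=0 W=1
Step 3 [EW]: N:wait,E:car7-GO,S:wait,W:car6-GO | queues: N=1 E=0 S=0 W=0
Step 4 [EW]: N:wait,E:empty,S:wait,W:empty | queues: N=1 E=0 S=0 W=0
Step 5 [EW]: N:wait,E:empty,S:wait,W:empty | queues: N=1 E=0 S=0 W=0
Step 6 [NS]: N:car4-GO,E:wait,S:empty,W:wait | queues: N=0 E=0 S=0 W=0

N: empty
E: empty
S: empty
W: empty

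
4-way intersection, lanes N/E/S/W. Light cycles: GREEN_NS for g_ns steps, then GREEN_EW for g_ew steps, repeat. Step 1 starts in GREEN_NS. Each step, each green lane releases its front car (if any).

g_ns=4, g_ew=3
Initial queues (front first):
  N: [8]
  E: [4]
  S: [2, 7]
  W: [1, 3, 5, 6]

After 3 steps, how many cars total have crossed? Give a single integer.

Answer: 3

Derivation:
Step 1 [NS]: N:car8-GO,E:wait,S:car2-GO,W:wait | queues: N=0 E=1 S=1 W=4
Step 2 [NS]: N:empty,E:wait,S:car7-GO,W:wait | queues: N=0 E=1 S=0 W=4
Step 3 [NS]: N:empty,E:wait,S:empty,W:wait | queues: N=0 E=1 S=0 W=4
Cars crossed by step 3: 3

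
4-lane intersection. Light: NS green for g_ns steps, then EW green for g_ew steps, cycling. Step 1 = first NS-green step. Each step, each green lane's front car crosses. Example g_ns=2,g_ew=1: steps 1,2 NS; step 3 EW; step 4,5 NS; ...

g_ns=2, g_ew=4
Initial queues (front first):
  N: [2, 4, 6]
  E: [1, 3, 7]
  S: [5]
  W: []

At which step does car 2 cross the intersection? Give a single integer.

Step 1 [NS]: N:car2-GO,E:wait,S:car5-GO,W:wait | queues: N=2 E=3 S=0 W=0
Step 2 [NS]: N:car4-GO,E:wait,S:empty,W:wait | queues: N=1 E=3 S=0 W=0
Step 3 [EW]: N:wait,E:car1-GO,S:wait,W:empty | queues: N=1 E=2 S=0 W=0
Step 4 [EW]: N:wait,E:car3-GO,S:wait,W:empty | queues: N=1 E=1 S=0 W=0
Step 5 [EW]: N:wait,E:car7-GO,S:wait,W:empty | queues: N=1 E=0 S=0 W=0
Step 6 [EW]: N:wait,E:empty,S:wait,W:empty | queues: N=1 E=0 S=0 W=0
Step 7 [NS]: N:car6-GO,E:wait,S:empty,W:wait | queues: N=0 E=0 S=0 W=0
Car 2 crosses at step 1

1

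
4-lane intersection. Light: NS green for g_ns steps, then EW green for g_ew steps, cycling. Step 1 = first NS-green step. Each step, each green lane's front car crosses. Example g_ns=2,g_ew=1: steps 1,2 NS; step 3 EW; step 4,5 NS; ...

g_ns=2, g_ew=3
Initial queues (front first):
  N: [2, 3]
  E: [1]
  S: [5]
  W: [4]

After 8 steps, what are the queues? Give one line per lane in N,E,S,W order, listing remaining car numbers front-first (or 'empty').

Step 1 [NS]: N:car2-GO,E:wait,S:car5-GO,W:wait | queues: N=1 E=1 S=0 W=1
Step 2 [NS]: N:car3-GO,E:wait,S:empty,W:wait | queues: N=0 E=1 S=0 W=1
Step 3 [EW]: N:wait,E:car1-GO,S:wait,W:car4-GO | queues: N=0 E=0 S=0 W=0

N: empty
E: empty
S: empty
W: empty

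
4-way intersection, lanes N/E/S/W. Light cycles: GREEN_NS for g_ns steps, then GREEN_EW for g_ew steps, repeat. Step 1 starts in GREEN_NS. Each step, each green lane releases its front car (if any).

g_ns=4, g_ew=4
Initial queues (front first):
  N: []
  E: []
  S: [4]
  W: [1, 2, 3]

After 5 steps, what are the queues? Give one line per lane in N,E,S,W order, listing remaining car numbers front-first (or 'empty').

Step 1 [NS]: N:empty,E:wait,S:car4-GO,W:wait | queues: N=0 E=0 S=0 W=3
Step 2 [NS]: N:empty,E:wait,S:empty,W:wait | queues: N=0 E=0 S=0 W=3
Step 3 [NS]: N:empty,E:wait,S:empty,W:wait | queues: N=0 E=0 S=0 W=3
Step 4 [NS]: N:empty,E:wait,S:empty,W:wait | queues: N=0 E=0 S=0 W=3
Step 5 [EW]: N:wait,E:empty,S:wait,W:car1-GO | queues: N=0 E=0 S=0 W=2

N: empty
E: empty
S: empty
W: 2 3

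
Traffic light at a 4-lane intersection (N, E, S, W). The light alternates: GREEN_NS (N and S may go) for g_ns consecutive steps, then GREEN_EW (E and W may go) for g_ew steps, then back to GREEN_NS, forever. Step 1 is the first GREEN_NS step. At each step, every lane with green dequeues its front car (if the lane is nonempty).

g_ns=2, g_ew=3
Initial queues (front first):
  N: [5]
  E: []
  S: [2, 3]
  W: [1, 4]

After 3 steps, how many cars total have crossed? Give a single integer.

Answer: 4

Derivation:
Step 1 [NS]: N:car5-GO,E:wait,S:car2-GO,W:wait | queues: N=0 E=0 S=1 W=2
Step 2 [NS]: N:empty,E:wait,S:car3-GO,W:wait | queues: N=0 E=0 S=0 W=2
Step 3 [EW]: N:wait,E:empty,S:wait,W:car1-GO | queues: N=0 E=0 S=0 W=1
Cars crossed by step 3: 4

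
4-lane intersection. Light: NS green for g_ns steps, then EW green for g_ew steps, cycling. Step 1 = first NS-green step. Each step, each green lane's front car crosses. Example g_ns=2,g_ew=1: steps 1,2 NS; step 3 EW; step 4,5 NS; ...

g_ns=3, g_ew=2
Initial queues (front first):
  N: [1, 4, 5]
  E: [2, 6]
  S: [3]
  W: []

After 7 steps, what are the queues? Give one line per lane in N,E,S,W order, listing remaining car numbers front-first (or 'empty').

Step 1 [NS]: N:car1-GO,E:wait,S:car3-GO,W:wait | queues: N=2 E=2 S=0 W=0
Step 2 [NS]: N:car4-GO,E:wait,S:empty,W:wait | queues: N=1 E=2 S=0 W=0
Step 3 [NS]: N:car5-GO,E:wait,S:empty,W:wait | queues: N=0 E=2 S=0 W=0
Step 4 [EW]: N:wait,E:car2-GO,S:wait,W:empty | queues: N=0 E=1 S=0 W=0
Step 5 [EW]: N:wait,E:car6-GO,S:wait,W:empty | queues: N=0 E=0 S=0 W=0

N: empty
E: empty
S: empty
W: empty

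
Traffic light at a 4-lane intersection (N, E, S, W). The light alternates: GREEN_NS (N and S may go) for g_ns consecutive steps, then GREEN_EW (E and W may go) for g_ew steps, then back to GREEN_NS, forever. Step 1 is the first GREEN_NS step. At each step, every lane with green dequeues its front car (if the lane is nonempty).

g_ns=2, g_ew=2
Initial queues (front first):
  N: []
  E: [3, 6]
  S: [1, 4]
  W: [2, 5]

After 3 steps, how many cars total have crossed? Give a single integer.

Step 1 [NS]: N:empty,E:wait,S:car1-GO,W:wait | queues: N=0 E=2 S=1 W=2
Step 2 [NS]: N:empty,E:wait,S:car4-GO,W:wait | queues: N=0 E=2 S=0 W=2
Step 3 [EW]: N:wait,E:car3-GO,S:wait,W:car2-GO | queues: N=0 E=1 S=0 W=1
Cars crossed by step 3: 4

Answer: 4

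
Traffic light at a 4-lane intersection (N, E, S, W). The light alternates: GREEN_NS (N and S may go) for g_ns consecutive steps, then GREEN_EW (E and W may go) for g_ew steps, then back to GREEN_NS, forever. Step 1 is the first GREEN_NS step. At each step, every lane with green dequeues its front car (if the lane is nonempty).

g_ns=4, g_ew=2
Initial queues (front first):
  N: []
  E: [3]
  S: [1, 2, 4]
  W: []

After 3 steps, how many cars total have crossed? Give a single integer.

Step 1 [NS]: N:empty,E:wait,S:car1-GO,W:wait | queues: N=0 E=1 S=2 W=0
Step 2 [NS]: N:empty,E:wait,S:car2-GO,W:wait | queues: N=0 E=1 S=1 W=0
Step 3 [NS]: N:empty,E:wait,S:car4-GO,W:wait | queues: N=0 E=1 S=0 W=0
Cars crossed by step 3: 3

Answer: 3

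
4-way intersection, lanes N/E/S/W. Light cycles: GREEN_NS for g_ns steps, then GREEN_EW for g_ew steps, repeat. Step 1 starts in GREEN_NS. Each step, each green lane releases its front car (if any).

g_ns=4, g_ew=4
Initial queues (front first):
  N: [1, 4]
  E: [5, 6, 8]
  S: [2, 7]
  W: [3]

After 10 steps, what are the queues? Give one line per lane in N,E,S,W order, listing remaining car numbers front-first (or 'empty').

Step 1 [NS]: N:car1-GO,E:wait,S:car2-GO,W:wait | queues: N=1 E=3 S=1 W=1
Step 2 [NS]: N:car4-GO,E:wait,S:car7-GO,W:wait | queues: N=0 E=3 S=0 W=1
Step 3 [NS]: N:empty,E:wait,S:empty,W:wait | queues: N=0 E=3 S=0 W=1
Step 4 [NS]: N:empty,E:wait,S:empty,W:wait | queues: N=0 E=3 S=0 W=1
Step 5 [EW]: N:wait,E:car5-GO,S:wait,W:car3-GO | queues: N=0 E=2 S=0 W=0
Step 6 [EW]: N:wait,E:car6-GO,S:wait,W:empty | queues: N=0 E=1 S=0 W=0
Step 7 [EW]: N:wait,E:car8-GO,S:wait,W:empty | queues: N=0 E=0 S=0 W=0

N: empty
E: empty
S: empty
W: empty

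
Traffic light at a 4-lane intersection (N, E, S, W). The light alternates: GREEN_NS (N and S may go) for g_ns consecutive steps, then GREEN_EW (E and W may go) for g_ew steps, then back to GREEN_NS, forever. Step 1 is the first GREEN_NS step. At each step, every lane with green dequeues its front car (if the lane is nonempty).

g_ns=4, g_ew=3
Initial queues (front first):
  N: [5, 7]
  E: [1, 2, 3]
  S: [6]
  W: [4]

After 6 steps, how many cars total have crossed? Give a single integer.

Step 1 [NS]: N:car5-GO,E:wait,S:car6-GO,W:wait | queues: N=1 E=3 S=0 W=1
Step 2 [NS]: N:car7-GO,E:wait,S:empty,W:wait | queues: N=0 E=3 S=0 W=1
Step 3 [NS]: N:empty,E:wait,S:empty,W:wait | queues: N=0 E=3 S=0 W=1
Step 4 [NS]: N:empty,E:wait,S:empty,W:wait | queues: N=0 E=3 S=0 W=1
Step 5 [EW]: N:wait,E:car1-GO,S:wait,W:car4-GO | queues: N=0 E=2 S=0 W=0
Step 6 [EW]: N:wait,E:car2-GO,S:wait,W:empty | queues: N=0 E=1 S=0 W=0
Cars crossed by step 6: 6

Answer: 6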